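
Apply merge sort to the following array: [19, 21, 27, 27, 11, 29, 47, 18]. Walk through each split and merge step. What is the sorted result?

Merge sort trace:

Split: [19, 21, 27, 27, 11, 29, 47, 18] -> [19, 21, 27, 27] and [11, 29, 47, 18]
  Split: [19, 21, 27, 27] -> [19, 21] and [27, 27]
    Split: [19, 21] -> [19] and [21]
    Merge: [19] + [21] -> [19, 21]
    Split: [27, 27] -> [27] and [27]
    Merge: [27] + [27] -> [27, 27]
  Merge: [19, 21] + [27, 27] -> [19, 21, 27, 27]
  Split: [11, 29, 47, 18] -> [11, 29] and [47, 18]
    Split: [11, 29] -> [11] and [29]
    Merge: [11] + [29] -> [11, 29]
    Split: [47, 18] -> [47] and [18]
    Merge: [47] + [18] -> [18, 47]
  Merge: [11, 29] + [18, 47] -> [11, 18, 29, 47]
Merge: [19, 21, 27, 27] + [11, 18, 29, 47] -> [11, 18, 19, 21, 27, 27, 29, 47]

Final sorted array: [11, 18, 19, 21, 27, 27, 29, 47]

The merge sort proceeds by recursively splitting the array and merging sorted halves.
After all merges, the sorted array is [11, 18, 19, 21, 27, 27, 29, 47].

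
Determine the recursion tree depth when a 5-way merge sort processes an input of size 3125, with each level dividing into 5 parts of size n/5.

For divide and conquer with division factor 5:

Problem sizes at each level:
Level 0: 3125
Level 1: 625
Level 2: 125
Level 3: 25
Level 4: 5
Level 5: 1

The root is level 0 and the size-1 base case is level 5 (the tree spans levels 0 through 5, i.e. 6 levels counting the root), so the depth is the number of divisions: log_5(3125) = 5

The recursion tree depth is log_5(3125) = 5. At each level, the problem size is divided by 5, so it takes 5 divisions to reduce to a base case of size 1. The algorithm makes 5 recursive calls at each level.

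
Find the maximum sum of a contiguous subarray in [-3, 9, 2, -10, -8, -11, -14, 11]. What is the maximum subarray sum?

Using Kadane's algorithm on [-3, 9, 2, -10, -8, -11, -14, 11]:

Scanning through the array:
Position 1 (value 9): max_ending_here = 9, max_so_far = 9
Position 2 (value 2): max_ending_here = 11, max_so_far = 11
Position 3 (value -10): max_ending_here = 1, max_so_far = 11
Position 4 (value -8): max_ending_here = -7, max_so_far = 11
Position 5 (value -11): max_ending_here = -11, max_so_far = 11
Position 6 (value -14): max_ending_here = -14, max_so_far = 11
Position 7 (value 11): max_ending_here = 11, max_so_far = 11

Maximum subarray: [9, 2]
Maximum sum: 11

The maximum subarray is [9, 2] with sum 11. This subarray runs from index 1 to index 2.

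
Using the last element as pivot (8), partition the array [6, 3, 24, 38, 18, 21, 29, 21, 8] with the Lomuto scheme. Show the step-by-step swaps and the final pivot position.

Lomuto partition with pivot = 8:

Initial array: [6, 3, 24, 38, 18, 21, 29, 21, 8]

arr[0]=6 <= 8: swap with position 0, array becomes [6, 3, 24, 38, 18, 21, 29, 21, 8]
arr[1]=3 <= 8: swap with position 1, array becomes [6, 3, 24, 38, 18, 21, 29, 21, 8]
arr[2]=24 > 8: no swap
arr[3]=38 > 8: no swap
arr[4]=18 > 8: no swap
arr[5]=21 > 8: no swap
arr[6]=29 > 8: no swap
arr[7]=21 > 8: no swap

Place pivot at position 2: [6, 3, 8, 38, 18, 21, 29, 21, 24]
Pivot position: 2

After partitioning with pivot 8, the array becomes [6, 3, 8, 38, 18, 21, 29, 21, 24]. The pivot is placed at index 2. All elements to the left of the pivot are <= 8, and all elements to the right are > 8.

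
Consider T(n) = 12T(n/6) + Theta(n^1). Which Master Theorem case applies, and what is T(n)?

Master Theorem for T(n) = 12T(n/6) + O(n^1):

a = 12, b = 6, c = 1
log_b(a) = log_6(12) = 1.3869

Case 1: c = 1 < log_6(12) = 1.3869
T(n) = O(n^(log_6 12))

For T(n) = 12T(n/6) + O(n^1): log_6(12) = 1.3869. This is Case 1 of the Master Theorem (c < log_b(a), work dominated by leaves), giving O(n^(log_6 12)).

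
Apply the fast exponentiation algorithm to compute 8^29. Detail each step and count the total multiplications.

Computing 8^29 by squaring (build up from 8^1; each line after the first costs one multiplication):

8^1 = 8
8^2 = (8^1)^2 = 8^2 = 64
8^3 = 8 * 8^2 = 8 * 64 = 512
8^6 = (8^3)^2 = 512^2 = 262144
8^7 = 8 * 8^6 = 8 * 262144 = 2097152
8^14 = (8^7)^2 = 2097152^2 = 4398046511104
8^28 = (8^14)^2 = 4398046511104^2 = 19342813113834066795298816
8^29 = 8 * 8^28 = 8 * 19342813113834066795298816 = 154742504910672534362390528

Result: 154742504910672534362390528
Multiplications needed: 7 (7 lines after 8^1)

8^29 = 154742504910672534362390528. Using exponentiation by squaring, this requires 7 multiplications. The key idea: if the exponent is even, square the half-power; if odd, multiply by the base once.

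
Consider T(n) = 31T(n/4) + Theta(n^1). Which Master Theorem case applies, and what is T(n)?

Master Theorem for T(n) = 31T(n/4) + O(n^1):

a = 31, b = 4, c = 1
log_b(a) = log_4(31) = 2.4771

Case 1: c = 1 < log_4(31) = 2.4771
T(n) = O(n^(log_4 31))

For T(n) = 31T(n/4) + O(n^1): log_4(31) = 2.4771. This is Case 1 of the Master Theorem (c < log_b(a), work dominated by leaves), giving O(n^(log_4 31)).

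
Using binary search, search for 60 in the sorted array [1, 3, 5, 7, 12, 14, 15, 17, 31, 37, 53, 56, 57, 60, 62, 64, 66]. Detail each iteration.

Binary search for 60 in [1, 3, 5, 7, 12, 14, 15, 17, 31, 37, 53, 56, 57, 60, 62, 64, 66]:

lo=0, hi=16, mid=8, arr[mid]=31 -> 31 < 60, search right half
lo=9, hi=16, mid=12, arr[mid]=57 -> 57 < 60, search right half
lo=13, hi=16, mid=14, arr[mid]=62 -> 62 > 60, search left half
lo=13, hi=13, mid=13, arr[mid]=60 -> Found target at index 13!

Binary search finds 60 at index 13 after 4 comparisons. The search repeatedly halves the search space by comparing with the middle element.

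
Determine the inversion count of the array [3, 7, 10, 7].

Finding inversions in [3, 7, 10, 7]:

(2, 3): arr[2]=10 > arr[3]=7

Total inversions: 1

The array has 1 inversion(s): (2,3). Each pair (i,j) satisfies i < j and arr[i] > arr[j].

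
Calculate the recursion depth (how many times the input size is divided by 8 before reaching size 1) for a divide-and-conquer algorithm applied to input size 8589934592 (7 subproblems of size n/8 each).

For divide and conquer with division factor 8:

Problem sizes at each level:
Level 0: 8589934592
Level 1: 1073741824
Level 2: 134217728
Level 3: 16777216
Level 4: 2097152
Level 5: 262144
Level 6: 32768
Level 7: 4096
Level 8: 512
Level 9: 64
Level 10: 8
Level 11: 1

The root is level 0 and the size-1 base case is level 11 (the tree spans levels 0 through 11, i.e. 12 levels counting the root), so the depth is the number of divisions: log_8(8589934592) = 11

The recursion tree depth is log_8(8589934592) = 11. At each level, the problem size is divided by 8, so it takes 11 divisions to reduce to a base case of size 1. The algorithm makes 7 recursive calls at each level.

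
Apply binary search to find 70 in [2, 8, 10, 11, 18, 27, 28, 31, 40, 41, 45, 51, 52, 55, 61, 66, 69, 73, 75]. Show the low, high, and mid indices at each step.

Binary search for 70 in [2, 8, 10, 11, 18, 27, 28, 31, 40, 41, 45, 51, 52, 55, 61, 66, 69, 73, 75]:

lo=0, hi=18, mid=9, arr[mid]=41 -> 41 < 70, search right half
lo=10, hi=18, mid=14, arr[mid]=61 -> 61 < 70, search right half
lo=15, hi=18, mid=16, arr[mid]=69 -> 69 < 70, search right half
lo=17, hi=18, mid=17, arr[mid]=73 -> 73 > 70, search left half
lo=17 > hi=16, target 70 not found

Binary search determines that 70 is not in the array after 4 comparisons. The search space was exhausted without finding the target.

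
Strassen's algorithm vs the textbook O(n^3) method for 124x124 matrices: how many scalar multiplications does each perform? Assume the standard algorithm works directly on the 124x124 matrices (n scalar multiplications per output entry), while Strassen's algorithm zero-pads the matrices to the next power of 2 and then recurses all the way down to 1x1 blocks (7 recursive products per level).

Matrix multiplication for 124x124 matrices:

Strassen's algorithm requires power-of-2 dimensions. Pad 124x124 to 128x128 (next power of 2).

Standard algorithm: 124^3 = 1906624 multiplications
Strassen's algorithm: 7^(log2(128)) = 7^7 = 823543 multiplications
Savings: 1906624 - 823543 = 1083081 multiplications

Standard: 1906624 multiplications (124^3). Strassen: 823543 multiplications (7^7, after padding to 128x128). Strassen reduces 8 recursive multiplications to 7 at each level.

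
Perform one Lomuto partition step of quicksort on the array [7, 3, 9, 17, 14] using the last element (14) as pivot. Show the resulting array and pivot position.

Lomuto partition with pivot = 14:

Initial array: [7, 3, 9, 17, 14]

arr[0]=7 <= 14: swap with position 0, array becomes [7, 3, 9, 17, 14]
arr[1]=3 <= 14: swap with position 1, array becomes [7, 3, 9, 17, 14]
arr[2]=9 <= 14: swap with position 2, array becomes [7, 3, 9, 17, 14]
arr[3]=17 > 14: no swap

Place pivot at position 3: [7, 3, 9, 14, 17]
Pivot position: 3

After partitioning with pivot 14, the array becomes [7, 3, 9, 14, 17]. The pivot is placed at index 3. All elements to the left of the pivot are <= 14, and all elements to the right are > 14.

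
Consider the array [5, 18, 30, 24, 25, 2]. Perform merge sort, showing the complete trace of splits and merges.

Merge sort trace:

Split: [5, 18, 30, 24, 25, 2] -> [5, 18, 30] and [24, 25, 2]
  Split: [5, 18, 30] -> [5] and [18, 30]
    Split: [18, 30] -> [18] and [30]
    Merge: [18] + [30] -> [18, 30]
  Merge: [5] + [18, 30] -> [5, 18, 30]
  Split: [24, 25, 2] -> [24] and [25, 2]
    Split: [25, 2] -> [25] and [2]
    Merge: [25] + [2] -> [2, 25]
  Merge: [24] + [2, 25] -> [2, 24, 25]
Merge: [5, 18, 30] + [2, 24, 25] -> [2, 5, 18, 24, 25, 30]

Final sorted array: [2, 5, 18, 24, 25, 30]

The merge sort proceeds by recursively splitting the array and merging sorted halves.
After all merges, the sorted array is [2, 5, 18, 24, 25, 30].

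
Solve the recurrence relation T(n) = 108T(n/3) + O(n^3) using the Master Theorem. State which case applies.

Master Theorem for T(n) = 108T(n/3) + O(n^3):

a = 108, b = 3, c = 3
log_b(a) = log_3(108) = 4.2619

Case 1: c = 3 < log_3(108) = 4.2619
T(n) = O(n^(log_3 108))

For T(n) = 108T(n/3) + O(n^3): log_3(108) = 4.2619. This is Case 1 of the Master Theorem (c < log_b(a), work dominated by leaves), giving O(n^(log_3 108)).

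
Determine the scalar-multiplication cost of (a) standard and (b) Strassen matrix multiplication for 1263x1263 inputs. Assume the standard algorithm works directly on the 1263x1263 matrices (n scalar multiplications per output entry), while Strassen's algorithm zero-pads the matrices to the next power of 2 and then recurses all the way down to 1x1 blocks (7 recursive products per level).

Matrix multiplication for 1263x1263 matrices:

Strassen's algorithm requires power-of-2 dimensions. Pad 1263x1263 to 2048x2048 (next power of 2).

Standard algorithm: 1263^3 = 2014698447 multiplications
Strassen's algorithm: 7^(log2(2048)) = 7^11 = 1977326743 multiplications
Savings: 2014698447 - 1977326743 = 37371704 multiplications

Standard: 2014698447 multiplications (1263^3). Strassen: 1977326743 multiplications (7^11, after padding to 2048x2048). Strassen reduces 8 recursive multiplications to 7 at each level.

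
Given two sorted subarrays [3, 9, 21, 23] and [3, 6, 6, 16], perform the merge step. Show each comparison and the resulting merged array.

Merging process:

Compare 3 vs 3: take 3 from left. Merged: [3]
Compare 9 vs 3: take 3 from right. Merged: [3, 3]
Compare 9 vs 6: take 6 from right. Merged: [3, 3, 6]
Compare 9 vs 6: take 6 from right. Merged: [3, 3, 6, 6]
Compare 9 vs 16: take 9 from left. Merged: [3, 3, 6, 6, 9]
Compare 21 vs 16: take 16 from right. Merged: [3, 3, 6, 6, 9, 16]
Append remaining from left: [21, 23]. Merged: [3, 3, 6, 6, 9, 16, 21, 23]

Final merged array: [3, 3, 6, 6, 9, 16, 21, 23]
Total comparisons: 6

The merged array is [3, 3, 6, 6, 9, 16, 21, 23], requiring 6 comparisons. The merge step runs in O(n) time where n is the total number of elements.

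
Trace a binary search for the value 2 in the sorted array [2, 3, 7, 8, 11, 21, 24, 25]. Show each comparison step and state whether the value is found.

Binary search for 2 in [2, 3, 7, 8, 11, 21, 24, 25]:

lo=0, hi=7, mid=3, arr[mid]=8 -> 8 > 2, search left half
lo=0, hi=2, mid=1, arr[mid]=3 -> 3 > 2, search left half
lo=0, hi=0, mid=0, arr[mid]=2 -> Found target at index 0!

Binary search finds 2 at index 0 after 3 comparisons. The search repeatedly halves the search space by comparing with the middle element.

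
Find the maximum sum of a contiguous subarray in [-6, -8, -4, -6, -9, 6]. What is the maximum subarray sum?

Using Kadane's algorithm on [-6, -8, -4, -6, -9, 6]:

Scanning through the array:
Position 1 (value -8): max_ending_here = -8, max_so_far = -6
Position 2 (value -4): max_ending_here = -4, max_so_far = -4
Position 3 (value -6): max_ending_here = -6, max_so_far = -4
Position 4 (value -9): max_ending_here = -9, max_so_far = -4
Position 5 (value 6): max_ending_here = 6, max_so_far = 6

Maximum subarray: [6]
Maximum sum: 6

The maximum subarray is [6] with sum 6. This subarray runs from index 5 to index 5.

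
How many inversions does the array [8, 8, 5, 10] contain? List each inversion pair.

Finding inversions in [8, 8, 5, 10]:

(0, 2): arr[0]=8 > arr[2]=5
(1, 2): arr[1]=8 > arr[2]=5

Total inversions: 2

The array has 2 inversion(s): (0,2), (1,2). Each pair (i,j) satisfies i < j and arr[i] > arr[j].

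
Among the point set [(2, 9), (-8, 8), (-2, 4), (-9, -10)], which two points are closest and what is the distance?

Computing all pairwise distances among 4 points:

d((2, 9), (-8, 8)) = 10.0499
d((2, 9), (-2, 4)) = 6.4031 <-- minimum
d((2, 9), (-9, -10)) = 21.9545
d((-8, 8), (-2, 4)) = 7.2111
d((-8, 8), (-9, -10)) = 18.0278
d((-2, 4), (-9, -10)) = 15.6525

Closest pair: (2, 9) and (-2, 4) with distance 6.4031

The closest pair is (2, 9) and (-2, 4) with Euclidean distance 6.4031. For 4 points, brute-force pairwise comparison is shown above. For large n, the divide-and-conquer algorithm (sort by x, recurse on halves, check the dividing strip) achieves O(n log n).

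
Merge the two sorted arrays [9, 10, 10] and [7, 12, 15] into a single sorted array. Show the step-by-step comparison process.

Merging process:

Compare 9 vs 7: take 7 from right. Merged: [7]
Compare 9 vs 12: take 9 from left. Merged: [7, 9]
Compare 10 vs 12: take 10 from left. Merged: [7, 9, 10]
Compare 10 vs 12: take 10 from left. Merged: [7, 9, 10, 10]
Append remaining from right: [12, 15]. Merged: [7, 9, 10, 10, 12, 15]

Final merged array: [7, 9, 10, 10, 12, 15]
Total comparisons: 4

The merged array is [7, 9, 10, 10, 12, 15], requiring 4 comparisons. The merge step runs in O(n) time where n is the total number of elements.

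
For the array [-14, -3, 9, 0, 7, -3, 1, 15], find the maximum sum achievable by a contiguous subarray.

Using Kadane's algorithm on [-14, -3, 9, 0, 7, -3, 1, 15]:

Scanning through the array:
Position 1 (value -3): max_ending_here = -3, max_so_far = -3
Position 2 (value 9): max_ending_here = 9, max_so_far = 9
Position 3 (value 0): max_ending_here = 9, max_so_far = 9
Position 4 (value 7): max_ending_here = 16, max_so_far = 16
Position 5 (value -3): max_ending_here = 13, max_so_far = 16
Position 6 (value 1): max_ending_here = 14, max_so_far = 16
Position 7 (value 15): max_ending_here = 29, max_so_far = 29

Maximum subarray: [9, 0, 7, -3, 1, 15]
Maximum sum: 29

The maximum subarray is [9, 0, 7, -3, 1, 15] with sum 29. This subarray runs from index 2 to index 7.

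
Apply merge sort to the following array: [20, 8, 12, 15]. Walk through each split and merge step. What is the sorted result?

Merge sort trace:

Split: [20, 8, 12, 15] -> [20, 8] and [12, 15]
  Split: [20, 8] -> [20] and [8]
  Merge: [20] + [8] -> [8, 20]
  Split: [12, 15] -> [12] and [15]
  Merge: [12] + [15] -> [12, 15]
Merge: [8, 20] + [12, 15] -> [8, 12, 15, 20]

Final sorted array: [8, 12, 15, 20]

The merge sort proceeds by recursively splitting the array and merging sorted halves.
After all merges, the sorted array is [8, 12, 15, 20].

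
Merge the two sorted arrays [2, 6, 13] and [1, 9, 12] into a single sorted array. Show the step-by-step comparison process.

Merging process:

Compare 2 vs 1: take 1 from right. Merged: [1]
Compare 2 vs 9: take 2 from left. Merged: [1, 2]
Compare 6 vs 9: take 6 from left. Merged: [1, 2, 6]
Compare 13 vs 9: take 9 from right. Merged: [1, 2, 6, 9]
Compare 13 vs 12: take 12 from right. Merged: [1, 2, 6, 9, 12]
Append remaining from left: [13]. Merged: [1, 2, 6, 9, 12, 13]

Final merged array: [1, 2, 6, 9, 12, 13]
Total comparisons: 5

The merged array is [1, 2, 6, 9, 12, 13], requiring 5 comparisons. The merge step runs in O(n) time where n is the total number of elements.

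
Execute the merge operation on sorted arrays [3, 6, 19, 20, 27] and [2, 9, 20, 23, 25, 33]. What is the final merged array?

Merging process:

Compare 3 vs 2: take 2 from right. Merged: [2]
Compare 3 vs 9: take 3 from left. Merged: [2, 3]
Compare 6 vs 9: take 6 from left. Merged: [2, 3, 6]
Compare 19 vs 9: take 9 from right. Merged: [2, 3, 6, 9]
Compare 19 vs 20: take 19 from left. Merged: [2, 3, 6, 9, 19]
Compare 20 vs 20: take 20 from left. Merged: [2, 3, 6, 9, 19, 20]
Compare 27 vs 20: take 20 from right. Merged: [2, 3, 6, 9, 19, 20, 20]
Compare 27 vs 23: take 23 from right. Merged: [2, 3, 6, 9, 19, 20, 20, 23]
Compare 27 vs 25: take 25 from right. Merged: [2, 3, 6, 9, 19, 20, 20, 23, 25]
Compare 27 vs 33: take 27 from left. Merged: [2, 3, 6, 9, 19, 20, 20, 23, 25, 27]
Append remaining from right: [33]. Merged: [2, 3, 6, 9, 19, 20, 20, 23, 25, 27, 33]

Final merged array: [2, 3, 6, 9, 19, 20, 20, 23, 25, 27, 33]
Total comparisons: 10

The merged array is [2, 3, 6, 9, 19, 20, 20, 23, 25, 27, 33], requiring 10 comparisons. The merge step runs in O(n) time where n is the total number of elements.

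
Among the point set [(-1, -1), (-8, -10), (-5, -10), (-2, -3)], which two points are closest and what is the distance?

Computing all pairwise distances among 4 points:

d((-1, -1), (-8, -10)) = 11.4018
d((-1, -1), (-5, -10)) = 9.8489
d((-1, -1), (-2, -3)) = 2.2361 <-- minimum
d((-8, -10), (-5, -10)) = 3.0
d((-8, -10), (-2, -3)) = 9.2195
d((-5, -10), (-2, -3)) = 7.6158

Closest pair: (-1, -1) and (-2, -3) with distance 2.2361

The closest pair is (-1, -1) and (-2, -3) with Euclidean distance 2.2361. For 4 points, brute-force pairwise comparison is shown above. For large n, the divide-and-conquer algorithm (sort by x, recurse on halves, check the dividing strip) achieves O(n log n).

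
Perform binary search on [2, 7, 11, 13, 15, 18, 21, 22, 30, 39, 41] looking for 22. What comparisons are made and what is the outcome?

Binary search for 22 in [2, 7, 11, 13, 15, 18, 21, 22, 30, 39, 41]:

lo=0, hi=10, mid=5, arr[mid]=18 -> 18 < 22, search right half
lo=6, hi=10, mid=8, arr[mid]=30 -> 30 > 22, search left half
lo=6, hi=7, mid=6, arr[mid]=21 -> 21 < 22, search right half
lo=7, hi=7, mid=7, arr[mid]=22 -> Found target at index 7!

Binary search finds 22 at index 7 after 4 comparisons. The search repeatedly halves the search space by comparing with the middle element.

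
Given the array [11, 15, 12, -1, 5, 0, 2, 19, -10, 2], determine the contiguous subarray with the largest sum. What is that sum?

Using Kadane's algorithm on [11, 15, 12, -1, 5, 0, 2, 19, -10, 2]:

Scanning through the array:
Position 1 (value 15): max_ending_here = 26, max_so_far = 26
Position 2 (value 12): max_ending_here = 38, max_so_far = 38
Position 3 (value -1): max_ending_here = 37, max_so_far = 38
Position 4 (value 5): max_ending_here = 42, max_so_far = 42
Position 5 (value 0): max_ending_here = 42, max_so_far = 42
Position 6 (value 2): max_ending_here = 44, max_so_far = 44
Position 7 (value 19): max_ending_here = 63, max_so_far = 63
Position 8 (value -10): max_ending_here = 53, max_so_far = 63
Position 9 (value 2): max_ending_here = 55, max_so_far = 63

Maximum subarray: [11, 15, 12, -1, 5, 0, 2, 19]
Maximum sum: 63

The maximum subarray is [11, 15, 12, -1, 5, 0, 2, 19] with sum 63. This subarray runs from index 0 to index 7.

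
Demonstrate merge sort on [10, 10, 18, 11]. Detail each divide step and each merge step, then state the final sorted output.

Merge sort trace:

Split: [10, 10, 18, 11] -> [10, 10] and [18, 11]
  Split: [10, 10] -> [10] and [10]
  Merge: [10] + [10] -> [10, 10]
  Split: [18, 11] -> [18] and [11]
  Merge: [18] + [11] -> [11, 18]
Merge: [10, 10] + [11, 18] -> [10, 10, 11, 18]

Final sorted array: [10, 10, 11, 18]

The merge sort proceeds by recursively splitting the array and merging sorted halves.
After all merges, the sorted array is [10, 10, 11, 18].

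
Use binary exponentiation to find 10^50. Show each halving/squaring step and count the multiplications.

Computing 10^50 by squaring (build up from 10^1; each line after the first costs one multiplication):

10^1 = 10
10^2 = (10^1)^2 = 10^2 = 100
10^3 = 10 * 10^2 = 10 * 100 = 1000
10^6 = (10^3)^2 = 1000^2 = 1000000
10^12 = (10^6)^2 = 1000000^2 = 1000000000000
10^24 = (10^12)^2 = 1000000000000^2 = 1000000000000000000000000
10^25 = 10 * 10^24 = 10 * 1000000000000000000000000 = 10000000000000000000000000
10^50 = (10^25)^2 = 10000000000000000000000000^2 = 100000000000000000000000000000000000000000000000000

Result: 100000000000000000000000000000000000000000000000000
Multiplications needed: 7 (7 lines after 10^1)

10^50 = 100000000000000000000000000000000000000000000000000. Using exponentiation by squaring, this requires 7 multiplications. The key idea: if the exponent is even, square the half-power; if odd, multiply by the base once.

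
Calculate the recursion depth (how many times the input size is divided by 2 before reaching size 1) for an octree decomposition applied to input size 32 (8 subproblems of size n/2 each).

For divide and conquer with division factor 2:

Problem sizes at each level:
Level 0: 32
Level 1: 16
Level 2: 8
Level 3: 4
Level 4: 2
Level 5: 1

The root is level 0 and the size-1 base case is level 5 (the tree spans levels 0 through 5, i.e. 6 levels counting the root), so the depth is the number of divisions: log_2(32) = 5

The recursion tree depth is log_2(32) = 5. At each level, the problem size is divided by 2, so it takes 5 divisions to reduce to a base case of size 1. The algorithm makes 8 recursive calls at each level.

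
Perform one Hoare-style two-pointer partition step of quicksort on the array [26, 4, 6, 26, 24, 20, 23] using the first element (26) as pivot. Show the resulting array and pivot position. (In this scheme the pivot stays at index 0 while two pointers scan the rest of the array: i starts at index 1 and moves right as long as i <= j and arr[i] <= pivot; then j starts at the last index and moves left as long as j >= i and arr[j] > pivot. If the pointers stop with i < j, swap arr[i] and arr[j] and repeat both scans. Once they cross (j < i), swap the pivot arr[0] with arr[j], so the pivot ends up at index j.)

Hoare-style two-pointer partition with pivot = 26:

Initial array: [26, 4, 6, 26, 24, 20, 23]

Pointers start at i = 1, j = 6.
i ends at 7, j ends at 6: the pointers have crossed (j < i), so scanning stops.

Swap pivot arr[0] with arr[6] to place pivot at position 6: [23, 4, 6, 26, 24, 20, 26]
Pivot position: 6

After partitioning with pivot 26, the array becomes [23, 4, 6, 26, 24, 20, 26]. The pivot is placed at index 6. All elements to the left of the pivot are <= 26, and all elements to the right are > 26.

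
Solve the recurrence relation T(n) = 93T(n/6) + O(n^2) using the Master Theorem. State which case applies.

Master Theorem for T(n) = 93T(n/6) + O(n^2):

a = 93, b = 6, c = 2
log_b(a) = log_6(93) = 2.5297

Case 1: c = 2 < log_6(93) = 2.5297
T(n) = O(n^(log_6 93))

For T(n) = 93T(n/6) + O(n^2): log_6(93) = 2.5297. This is Case 1 of the Master Theorem (c < log_b(a), work dominated by leaves), giving O(n^(log_6 93)).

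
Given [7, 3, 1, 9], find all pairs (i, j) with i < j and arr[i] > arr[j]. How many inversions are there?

Finding inversions in [7, 3, 1, 9]:

(0, 1): arr[0]=7 > arr[1]=3
(0, 2): arr[0]=7 > arr[2]=1
(1, 2): arr[1]=3 > arr[2]=1

Total inversions: 3

The array has 3 inversion(s): (0,1), (0,2), (1,2). Each pair (i,j) satisfies i < j and arr[i] > arr[j].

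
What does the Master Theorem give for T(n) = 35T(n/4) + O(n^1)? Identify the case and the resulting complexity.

Master Theorem for T(n) = 35T(n/4) + O(n^1):

a = 35, b = 4, c = 1
log_b(a) = log_4(35) = 2.5646

Case 1: c = 1 < log_4(35) = 2.5646
T(n) = O(n^(log_4 35))

For T(n) = 35T(n/4) + O(n^1): log_4(35) = 2.5646. This is Case 1 of the Master Theorem (c < log_b(a), work dominated by leaves), giving O(n^(log_4 35)).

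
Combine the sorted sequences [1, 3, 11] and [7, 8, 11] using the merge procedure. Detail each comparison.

Merging process:

Compare 1 vs 7: take 1 from left. Merged: [1]
Compare 3 vs 7: take 3 from left. Merged: [1, 3]
Compare 11 vs 7: take 7 from right. Merged: [1, 3, 7]
Compare 11 vs 8: take 8 from right. Merged: [1, 3, 7, 8]
Compare 11 vs 11: take 11 from left. Merged: [1, 3, 7, 8, 11]
Append remaining from right: [11]. Merged: [1, 3, 7, 8, 11, 11]

Final merged array: [1, 3, 7, 8, 11, 11]
Total comparisons: 5

The merged array is [1, 3, 7, 8, 11, 11], requiring 5 comparisons. The merge step runs in O(n) time where n is the total number of elements.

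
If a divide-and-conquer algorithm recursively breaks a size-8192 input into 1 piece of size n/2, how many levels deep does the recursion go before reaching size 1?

For divide and conquer with division factor 2:

Problem sizes at each level:
Level 0: 8192
Level 1: 4096
Level 2: 2048
Level 3: 1024
Level 4: 512
Level 5: 256
Level 6: 128
Level 7: 64
Level 8: 32
Level 9: 16
Level 10: 8
Level 11: 4
Level 12: 2
Level 13: 1

The root is level 0 and the size-1 base case is level 13 (the tree spans levels 0 through 13, i.e. 14 levels counting the root), so the depth is the number of divisions: log_2(8192) = 13

The recursion tree depth is log_2(8192) = 13. At each level, the problem size is divided by 2, so it takes 13 divisions to reduce to a base case of size 1. The algorithm makes 1 recursive call at each level.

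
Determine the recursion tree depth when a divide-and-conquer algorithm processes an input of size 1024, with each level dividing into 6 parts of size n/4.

For divide and conquer with division factor 4:

Problem sizes at each level:
Level 0: 1024
Level 1: 256
Level 2: 64
Level 3: 16
Level 4: 4
Level 5: 1

The root is level 0 and the size-1 base case is level 5 (the tree spans levels 0 through 5, i.e. 6 levels counting the root), so the depth is the number of divisions: log_4(1024) = 5

The recursion tree depth is log_4(1024) = 5. At each level, the problem size is divided by 4, so it takes 5 divisions to reduce to a base case of size 1. The algorithm makes 6 recursive calls at each level.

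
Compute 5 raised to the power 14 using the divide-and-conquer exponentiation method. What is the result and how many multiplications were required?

Computing 5^14 by squaring (build up from 5^1; each line after the first costs one multiplication):

5^1 = 5
5^2 = (5^1)^2 = 5^2 = 25
5^3 = 5 * 5^2 = 5 * 25 = 125
5^6 = (5^3)^2 = 125^2 = 15625
5^7 = 5 * 5^6 = 5 * 15625 = 78125
5^14 = (5^7)^2 = 78125^2 = 6103515625

Result: 6103515625
Multiplications needed: 5 (5 lines after 5^1)

5^14 = 6103515625. Using exponentiation by squaring, this requires 5 multiplications. The key idea: if the exponent is even, square the half-power; if odd, multiply by the base once.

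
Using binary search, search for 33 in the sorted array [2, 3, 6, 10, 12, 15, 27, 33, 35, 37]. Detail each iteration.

Binary search for 33 in [2, 3, 6, 10, 12, 15, 27, 33, 35, 37]:

lo=0, hi=9, mid=4, arr[mid]=12 -> 12 < 33, search right half
lo=5, hi=9, mid=7, arr[mid]=33 -> Found target at index 7!

Binary search finds 33 at index 7 after 2 comparisons. The search repeatedly halves the search space by comparing with the middle element.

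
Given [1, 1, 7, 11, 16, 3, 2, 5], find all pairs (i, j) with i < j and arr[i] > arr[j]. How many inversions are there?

Finding inversions in [1, 1, 7, 11, 16, 3, 2, 5]:

(2, 5): arr[2]=7 > arr[5]=3
(2, 6): arr[2]=7 > arr[6]=2
(2, 7): arr[2]=7 > arr[7]=5
(3, 5): arr[3]=11 > arr[5]=3
(3, 6): arr[3]=11 > arr[6]=2
(3, 7): arr[3]=11 > arr[7]=5
(4, 5): arr[4]=16 > arr[5]=3
(4, 6): arr[4]=16 > arr[6]=2
(4, 7): arr[4]=16 > arr[7]=5
(5, 6): arr[5]=3 > arr[6]=2

Total inversions: 10

The array has 10 inversion(s): (2,5), (2,6), (2,7), (3,5), (3,6), (3,7), (4,5), (4,6), (4,7), (5,6). Each pair (i,j) satisfies i < j and arr[i] > arr[j].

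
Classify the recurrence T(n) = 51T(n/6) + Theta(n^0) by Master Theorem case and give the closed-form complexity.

Master Theorem for T(n) = 51T(n/6) + O(n^0):

a = 51, b = 6, c = 0
log_b(a) = log_6(51) = 2.1944

Case 1: c = 0 < log_6(51) = 2.1944
T(n) = O(n^(log_6 51))

For T(n) = 51T(n/6) + O(n^0): log_6(51) = 2.1944. This is Case 1 of the Master Theorem (c < log_b(a), work dominated by leaves), giving O(n^(log_6 51)).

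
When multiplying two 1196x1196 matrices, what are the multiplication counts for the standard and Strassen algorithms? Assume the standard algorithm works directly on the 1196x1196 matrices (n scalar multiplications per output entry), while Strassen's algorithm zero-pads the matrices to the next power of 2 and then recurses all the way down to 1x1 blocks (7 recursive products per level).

Matrix multiplication for 1196x1196 matrices:

Strassen's algorithm requires power-of-2 dimensions. Pad 1196x1196 to 2048x2048 (next power of 2).

Standard algorithm: 1196^3 = 1710777536 multiplications
Strassen's algorithm: 7^(log2(2048)) = 7^11 = 1977326743 multiplications
Difference: 1710777536 - 1977326743 = -266549207 (Strassen uses MORE here due to padding overhead — for small or just-over-power-of-2 n, padding can outweigh the per-level savings)

Standard: 1710777536 multiplications (1196^3). Strassen: 1977326743 multiplications (7^11, after padding to 2048x2048). Strassen reduces 8 recursive multiplications to 7 at each level.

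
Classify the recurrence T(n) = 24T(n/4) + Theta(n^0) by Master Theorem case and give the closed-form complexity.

Master Theorem for T(n) = 24T(n/4) + O(n^0):

a = 24, b = 4, c = 0
log_b(a) = log_4(24) = 2.2925

Case 1: c = 0 < log_4(24) = 2.2925
T(n) = O(n^(log_4 24))

For T(n) = 24T(n/4) + O(n^0): log_4(24) = 2.2925. This is Case 1 of the Master Theorem (c < log_b(a), work dominated by leaves), giving O(n^(log_4 24)).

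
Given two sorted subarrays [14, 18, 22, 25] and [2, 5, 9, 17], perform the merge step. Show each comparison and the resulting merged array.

Merging process:

Compare 14 vs 2: take 2 from right. Merged: [2]
Compare 14 vs 5: take 5 from right. Merged: [2, 5]
Compare 14 vs 9: take 9 from right. Merged: [2, 5, 9]
Compare 14 vs 17: take 14 from left. Merged: [2, 5, 9, 14]
Compare 18 vs 17: take 17 from right. Merged: [2, 5, 9, 14, 17]
Append remaining from left: [18, 22, 25]. Merged: [2, 5, 9, 14, 17, 18, 22, 25]

Final merged array: [2, 5, 9, 14, 17, 18, 22, 25]
Total comparisons: 5

The merged array is [2, 5, 9, 14, 17, 18, 22, 25], requiring 5 comparisons. The merge step runs in O(n) time where n is the total number of elements.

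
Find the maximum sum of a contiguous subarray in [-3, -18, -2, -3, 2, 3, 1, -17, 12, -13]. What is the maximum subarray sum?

Using Kadane's algorithm on [-3, -18, -2, -3, 2, 3, 1, -17, 12, -13]:

Scanning through the array:
Position 1 (value -18): max_ending_here = -18, max_so_far = -3
Position 2 (value -2): max_ending_here = -2, max_so_far = -2
Position 3 (value -3): max_ending_here = -3, max_so_far = -2
Position 4 (value 2): max_ending_here = 2, max_so_far = 2
Position 5 (value 3): max_ending_here = 5, max_so_far = 5
Position 6 (value 1): max_ending_here = 6, max_so_far = 6
Position 7 (value -17): max_ending_here = -11, max_so_far = 6
Position 8 (value 12): max_ending_here = 12, max_so_far = 12
Position 9 (value -13): max_ending_here = -1, max_so_far = 12

Maximum subarray: [12]
Maximum sum: 12

The maximum subarray is [12] with sum 12. This subarray runs from index 8 to index 8.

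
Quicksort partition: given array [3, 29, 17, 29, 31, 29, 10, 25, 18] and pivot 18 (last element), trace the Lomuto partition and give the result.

Lomuto partition with pivot = 18:

Initial array: [3, 29, 17, 29, 31, 29, 10, 25, 18]

arr[0]=3 <= 18: swap with position 0, array becomes [3, 29, 17, 29, 31, 29, 10, 25, 18]
arr[1]=29 > 18: no swap
arr[2]=17 <= 18: swap with position 1, array becomes [3, 17, 29, 29, 31, 29, 10, 25, 18]
arr[3]=29 > 18: no swap
arr[4]=31 > 18: no swap
arr[5]=29 > 18: no swap
arr[6]=10 <= 18: swap with position 2, array becomes [3, 17, 10, 29, 31, 29, 29, 25, 18]
arr[7]=25 > 18: no swap

Place pivot at position 3: [3, 17, 10, 18, 31, 29, 29, 25, 29]
Pivot position: 3

After partitioning with pivot 18, the array becomes [3, 17, 10, 18, 31, 29, 29, 25, 29]. The pivot is placed at index 3. All elements to the left of the pivot are <= 18, and all elements to the right are > 18.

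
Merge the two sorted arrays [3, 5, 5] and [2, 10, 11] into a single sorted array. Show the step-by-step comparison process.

Merging process:

Compare 3 vs 2: take 2 from right. Merged: [2]
Compare 3 vs 10: take 3 from left. Merged: [2, 3]
Compare 5 vs 10: take 5 from left. Merged: [2, 3, 5]
Compare 5 vs 10: take 5 from left. Merged: [2, 3, 5, 5]
Append remaining from right: [10, 11]. Merged: [2, 3, 5, 5, 10, 11]

Final merged array: [2, 3, 5, 5, 10, 11]
Total comparisons: 4

The merged array is [2, 3, 5, 5, 10, 11], requiring 4 comparisons. The merge step runs in O(n) time where n is the total number of elements.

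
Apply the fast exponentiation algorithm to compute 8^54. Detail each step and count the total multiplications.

Computing 8^54 by squaring (build up from 8^1; each line after the first costs one multiplication):

8^1 = 8
8^2 = (8^1)^2 = 8^2 = 64
8^3 = 8 * 8^2 = 8 * 64 = 512
8^6 = (8^3)^2 = 512^2 = 262144
8^12 = (8^6)^2 = 262144^2 = 68719476736
8^13 = 8 * 8^12 = 8 * 68719476736 = 549755813888
8^26 = (8^13)^2 = 549755813888^2 = 302231454903657293676544
8^27 = 8 * 8^26 = 8 * 302231454903657293676544 = 2417851639229258349412352
8^54 = (8^27)^2 = 2417851639229258349412352^2 = 5846006549323611672814739330865132078623730171904

Result: 5846006549323611672814739330865132078623730171904
Multiplications needed: 8 (8 lines after 8^1)

8^54 = 5846006549323611672814739330865132078623730171904. Using exponentiation by squaring, this requires 8 multiplications. The key idea: if the exponent is even, square the half-power; if odd, multiply by the base once.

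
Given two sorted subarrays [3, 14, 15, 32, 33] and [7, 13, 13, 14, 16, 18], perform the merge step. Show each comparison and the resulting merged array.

Merging process:

Compare 3 vs 7: take 3 from left. Merged: [3]
Compare 14 vs 7: take 7 from right. Merged: [3, 7]
Compare 14 vs 13: take 13 from right. Merged: [3, 7, 13]
Compare 14 vs 13: take 13 from right. Merged: [3, 7, 13, 13]
Compare 14 vs 14: take 14 from left. Merged: [3, 7, 13, 13, 14]
Compare 15 vs 14: take 14 from right. Merged: [3, 7, 13, 13, 14, 14]
Compare 15 vs 16: take 15 from left. Merged: [3, 7, 13, 13, 14, 14, 15]
Compare 32 vs 16: take 16 from right. Merged: [3, 7, 13, 13, 14, 14, 15, 16]
Compare 32 vs 18: take 18 from right. Merged: [3, 7, 13, 13, 14, 14, 15, 16, 18]
Append remaining from left: [32, 33]. Merged: [3, 7, 13, 13, 14, 14, 15, 16, 18, 32, 33]

Final merged array: [3, 7, 13, 13, 14, 14, 15, 16, 18, 32, 33]
Total comparisons: 9

The merged array is [3, 7, 13, 13, 14, 14, 15, 16, 18, 32, 33], requiring 9 comparisons. The merge step runs in O(n) time where n is the total number of elements.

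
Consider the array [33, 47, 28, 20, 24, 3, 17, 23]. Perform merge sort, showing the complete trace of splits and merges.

Merge sort trace:

Split: [33, 47, 28, 20, 24, 3, 17, 23] -> [33, 47, 28, 20] and [24, 3, 17, 23]
  Split: [33, 47, 28, 20] -> [33, 47] and [28, 20]
    Split: [33, 47] -> [33] and [47]
    Merge: [33] + [47] -> [33, 47]
    Split: [28, 20] -> [28] and [20]
    Merge: [28] + [20] -> [20, 28]
  Merge: [33, 47] + [20, 28] -> [20, 28, 33, 47]
  Split: [24, 3, 17, 23] -> [24, 3] and [17, 23]
    Split: [24, 3] -> [24] and [3]
    Merge: [24] + [3] -> [3, 24]
    Split: [17, 23] -> [17] and [23]
    Merge: [17] + [23] -> [17, 23]
  Merge: [3, 24] + [17, 23] -> [3, 17, 23, 24]
Merge: [20, 28, 33, 47] + [3, 17, 23, 24] -> [3, 17, 20, 23, 24, 28, 33, 47]

Final sorted array: [3, 17, 20, 23, 24, 28, 33, 47]

The merge sort proceeds by recursively splitting the array and merging sorted halves.
After all merges, the sorted array is [3, 17, 20, 23, 24, 28, 33, 47].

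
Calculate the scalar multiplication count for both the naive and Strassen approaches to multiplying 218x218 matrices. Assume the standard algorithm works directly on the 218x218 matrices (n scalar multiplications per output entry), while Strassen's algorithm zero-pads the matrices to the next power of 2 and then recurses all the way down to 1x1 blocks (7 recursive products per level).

Matrix multiplication for 218x218 matrices:

Strassen's algorithm requires power-of-2 dimensions. Pad 218x218 to 256x256 (next power of 2).

Standard algorithm: 218^3 = 10360232 multiplications
Strassen's algorithm: 7^(log2(256)) = 7^8 = 5764801 multiplications
Savings: 10360232 - 5764801 = 4595431 multiplications

Standard: 10360232 multiplications (218^3). Strassen: 5764801 multiplications (7^8, after padding to 256x256). Strassen reduces 8 recursive multiplications to 7 at each level.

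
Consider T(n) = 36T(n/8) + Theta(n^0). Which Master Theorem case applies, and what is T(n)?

Master Theorem for T(n) = 36T(n/8) + O(n^0):

a = 36, b = 8, c = 0
log_b(a) = log_8(36) = 1.7233

Case 1: c = 0 < log_8(36) = 1.7233
T(n) = O(n^(log_8 36))

For T(n) = 36T(n/8) + O(n^0): log_8(36) = 1.7233. This is Case 1 of the Master Theorem (c < log_b(a), work dominated by leaves), giving O(n^(log_8 36)).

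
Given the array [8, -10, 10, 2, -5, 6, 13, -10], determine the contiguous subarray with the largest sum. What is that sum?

Using Kadane's algorithm on [8, -10, 10, 2, -5, 6, 13, -10]:

Scanning through the array:
Position 1 (value -10): max_ending_here = -2, max_so_far = 8
Position 2 (value 10): max_ending_here = 10, max_so_far = 10
Position 3 (value 2): max_ending_here = 12, max_so_far = 12
Position 4 (value -5): max_ending_here = 7, max_so_far = 12
Position 5 (value 6): max_ending_here = 13, max_so_far = 13
Position 6 (value 13): max_ending_here = 26, max_so_far = 26
Position 7 (value -10): max_ending_here = 16, max_so_far = 26

Maximum subarray: [10, 2, -5, 6, 13]
Maximum sum: 26

The maximum subarray is [10, 2, -5, 6, 13] with sum 26. This subarray runs from index 2 to index 6.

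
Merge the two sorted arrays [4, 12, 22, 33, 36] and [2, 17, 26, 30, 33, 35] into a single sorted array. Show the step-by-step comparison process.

Merging process:

Compare 4 vs 2: take 2 from right. Merged: [2]
Compare 4 vs 17: take 4 from left. Merged: [2, 4]
Compare 12 vs 17: take 12 from left. Merged: [2, 4, 12]
Compare 22 vs 17: take 17 from right. Merged: [2, 4, 12, 17]
Compare 22 vs 26: take 22 from left. Merged: [2, 4, 12, 17, 22]
Compare 33 vs 26: take 26 from right. Merged: [2, 4, 12, 17, 22, 26]
Compare 33 vs 30: take 30 from right. Merged: [2, 4, 12, 17, 22, 26, 30]
Compare 33 vs 33: take 33 from left. Merged: [2, 4, 12, 17, 22, 26, 30, 33]
Compare 36 vs 33: take 33 from right. Merged: [2, 4, 12, 17, 22, 26, 30, 33, 33]
Compare 36 vs 35: take 35 from right. Merged: [2, 4, 12, 17, 22, 26, 30, 33, 33, 35]
Append remaining from left: [36]. Merged: [2, 4, 12, 17, 22, 26, 30, 33, 33, 35, 36]

Final merged array: [2, 4, 12, 17, 22, 26, 30, 33, 33, 35, 36]
Total comparisons: 10

The merged array is [2, 4, 12, 17, 22, 26, 30, 33, 33, 35, 36], requiring 10 comparisons. The merge step runs in O(n) time where n is the total number of elements.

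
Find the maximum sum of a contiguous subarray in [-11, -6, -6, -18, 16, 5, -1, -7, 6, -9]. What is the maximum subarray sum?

Using Kadane's algorithm on [-11, -6, -6, -18, 16, 5, -1, -7, 6, -9]:

Scanning through the array:
Position 1 (value -6): max_ending_here = -6, max_so_far = -6
Position 2 (value -6): max_ending_here = -6, max_so_far = -6
Position 3 (value -18): max_ending_here = -18, max_so_far = -6
Position 4 (value 16): max_ending_here = 16, max_so_far = 16
Position 5 (value 5): max_ending_here = 21, max_so_far = 21
Position 6 (value -1): max_ending_here = 20, max_so_far = 21
Position 7 (value -7): max_ending_here = 13, max_so_far = 21
Position 8 (value 6): max_ending_here = 19, max_so_far = 21
Position 9 (value -9): max_ending_here = 10, max_so_far = 21

Maximum subarray: [16, 5]
Maximum sum: 21

The maximum subarray is [16, 5] with sum 21. This subarray runs from index 4 to index 5.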